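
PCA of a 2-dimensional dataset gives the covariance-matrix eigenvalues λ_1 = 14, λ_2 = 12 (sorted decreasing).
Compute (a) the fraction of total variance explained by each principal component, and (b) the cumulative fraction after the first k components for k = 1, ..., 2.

Step 1 — total variance = trace(Sigma) = Σ λ_i = 14 + 12 = 26.

Step 2 — fraction explained by component i = λ_i / Σ λ:
  PC1: 14/26 = 0.5385
  PC2: 12/26 = 0.4615

Step 3 — cumulative fraction after k components = (λ_1 + ... + λ_k) / Σ λ:
  k = 1: 14/26 = 0.5385
  k = 2: (14 + 12)/26 = 26/26 = 1

Summary (fraction, with percent):

explained: PC1 0.5385 (53.85%), PC2 0.4615 (46.15%);  cumulative: 0.5385, 1


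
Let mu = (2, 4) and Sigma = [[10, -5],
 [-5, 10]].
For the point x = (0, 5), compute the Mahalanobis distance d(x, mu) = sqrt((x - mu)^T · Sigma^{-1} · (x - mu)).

Step 1 — centre the observation: (x - mu) = (-2, 1).

Step 2 — invert Sigma. det(Sigma) = 10·10 - (-5)² = 75.
  Sigma^{-1} = (1/det) · [[d, -b], [-b, a]] = [[0.1333, 0.0667],
 [0.0667, 0.1333]].

Step 3 — form the quadratic (x - mu)^T · Sigma^{-1} · (x - mu):
  Sigma^{-1} · (x - mu) = (-0.2, 0).
  (x - mu)^T · [Sigma^{-1} · (x - mu)] = (-2)·(-0.2) + (1)·(0) = 0.4.

Step 4 — take square root: d = √(0.4) ≈ 0.6325.

d(x, mu) = √(0.4) ≈ 0.6325


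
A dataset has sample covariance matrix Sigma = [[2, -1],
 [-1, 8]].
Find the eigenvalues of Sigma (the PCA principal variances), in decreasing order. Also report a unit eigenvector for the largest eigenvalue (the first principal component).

Step 1 — characteristic polynomial of 2×2 Sigma:
  det(Sigma - λI) = λ² - trace · λ + det = 0.
  trace = 2 + 8 = 10, det = 2·8 - (-1)² = 15.
Step 2 — discriminant:
  Δ = trace² - 4·det = 100 - 60 = 40.
Step 3 — eigenvalues:
  λ = (trace ± √Δ)/2 = (10 ± 6.3246)/2,
  λ_1 = 8.1623,  λ_2 = 1.8377.

Step 4 — unit eigenvector for λ_1: solve (Sigma - λ_1 I)v = 0. First row:
  (2 - 8.1623)·v_x + (-1)·v_y = 0, i.e. (-6.1623)·v_x + (-1)·v_y = 0,
  so v ∝ (b, λ_1 - a) = (-1, 6.1623); multiply by -1 so the first entry is positive: u = (1, -6.1623).
  ||u|| = √((1)² + (-6.1623)²) = √(38.9737) ≈ 6.2429,
  v_1 = u/||u|| ≈ (0.1602, -0.9871) (||v_1|| = 1).

λ_1 = 8.1623,  λ_2 = 1.8377;  v_1 ≈ (0.1602, -0.9871)


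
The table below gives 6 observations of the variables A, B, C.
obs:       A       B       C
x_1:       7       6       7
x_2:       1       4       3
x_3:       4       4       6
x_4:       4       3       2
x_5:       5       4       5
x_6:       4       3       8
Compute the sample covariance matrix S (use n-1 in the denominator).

Step 1 — column means:
  mean(A) = (7 + 1 + 4 + 4 + 5 + 4) / 6 = 25/6 = 4.1667
  mean(B) = (6 + 4 + 4 + 3 + 4 + 3) / 6 = 24/6 = 4
  mean(C) = (7 + 3 + 6 + 2 + 5 + 8) / 6 = 31/6 = 5.1667

Step 2 — sample covariance S[i,j] = (1/(n-1)) · Σ_k (x_{k,i} - mean_i) · (x_{k,j} - mean_j), with n-1 = 5.
  S[A,A] = ((2.8333)·(2.8333) + (-3.1667)·(-3.1667) + (-0.1667)·(-0.1667) + (-0.1667)·(-0.1667) + (0.8333)·(0.8333) + (-0.1667)·(-0.1667)) / 5 = 18.8333/5 = 3.7667
  S[A,B] = ((2.8333)·(2) + (-3.1667)·(0) + (-0.1667)·(0) + (-0.1667)·(-1) + (0.8333)·(0) + (-0.1667)·(-1)) / 5 = 6/5 = 1.2
  S[A,C] = ((2.8333)·(1.8333) + (-3.1667)·(-2.1667) + (-0.1667)·(0.8333) + (-0.1667)·(-3.1667) + (0.8333)·(-0.1667) + (-0.1667)·(2.8333)) / 5 = 11.8333/5 = 2.3667
  S[B,B] = ((2)·(2) + (0)·(0) + (0)·(0) + (-1)·(-1) + (0)·(0) + (-1)·(-1)) / 5 = 6/5 = 1.2
  S[B,C] = ((2)·(1.8333) + (0)·(-2.1667) + (0)·(0.8333) + (-1)·(-3.1667) + (0)·(-0.1667) + (-1)·(2.8333)) / 5 = 4/5 = 0.8
  S[C,C] = ((1.8333)·(1.8333) + (-2.1667)·(-2.1667) + (0.8333)·(0.8333) + (-3.1667)·(-3.1667) + (-0.1667)·(-0.1667) + (2.8333)·(2.8333)) / 5 = 26.8333/5 = 5.3667

S is symmetric (S[j,i] = S[i,j]). Assembling:

S = [[3.7667, 1.2, 2.3667],
 [1.2, 1.2, 0.8],
 [2.3667, 0.8, 5.3667]]


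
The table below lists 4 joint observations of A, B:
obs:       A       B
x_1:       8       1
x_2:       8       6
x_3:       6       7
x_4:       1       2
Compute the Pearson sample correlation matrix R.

Step 1 — column means:
  mean(A) = (8 + 8 + 6 + 1) / 4 = 23/4 = 5.75
  mean(B) = (1 + 6 + 7 + 2) / 4 = 16/4 = 4

Step 2 — sample variances and covariances s[i,j] = (1/(n-1)) · Σ_k (x_{k,i} - mean_i) · (x_{k,j} - mean_j), with n-1 = 3:
  s[A,A] = ((2.25)·(2.25) + (2.25)·(2.25) + (0.25)·(0.25) + (-4.75)·(-4.75)) / 3 = 32.75/3 = 10.9167
  s[A,B] = ((2.25)·(-3) + (2.25)·(2) + (0.25)·(3) + (-4.75)·(-2)) / 3 = 8/3 = 2.6667
  s[B,B] = ((-3)·(-3) + (2)·(2) + (3)·(3) + (-2)·(-2)) / 3 = 26/3 = 8.6667
  Sample standard deviations s_i = √(s[i,i]):
  s(A) = √(10.9167) = 3.304
  s(B) = √(8.6667) = 2.9439

Step 3 — r_{ij} = s_{ij} / (s_i · s_j):
  r[A,A] = 1 (diagonal).
  r[A,B] = 2.6667 / (3.304 · 2.9439) = 2.6667 / 9.7268 = 0.2742
  r[B,B] = 1 (diagonal).

R is symmetric with unit diagonal. Assembling:

R = [[1, 0.2742],
 [0.2742, 1]]


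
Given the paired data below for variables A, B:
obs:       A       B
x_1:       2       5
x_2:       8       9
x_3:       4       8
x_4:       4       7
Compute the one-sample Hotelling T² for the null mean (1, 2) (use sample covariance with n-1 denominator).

Step 1 — sample mean vector:
  mean(A) = (2 + 8 + 4 + 4) / 4 = 18/4 = 4.5
  mean(B) = (5 + 9 + 8 + 7) / 4 = 29/4 = 7.25
  x̄ = (4.5, 7.25),  deviation x̄ - mu_0 = (4.5, 7.25) - (1, 2) = (3.5, 5.25).

Step 2 — sample covariance matrix, S[i,j] = (1/(n-1)) · Σ_k (x_{k,i} - mean_i) · (x_{k,j} - mean_j), divisor n-1 = 3:
  S[A,A] = ((-2.5)·(-2.5) + (3.5)·(3.5) + (-0.5)·(-0.5) + (-0.5)·(-0.5)) / 3 = 19/3 = 6.3333
  S[A,B] = ((-2.5)·(-2.25) + (3.5)·(1.75) + (-0.5)·(0.75) + (-0.5)·(-0.25)) / 3 = 11.5/3 = 3.8333
  S[B,B] = ((-2.25)·(-2.25) + (1.75)·(1.75) + (0.75)·(0.75) + (-0.25)·(-0.25)) / 3 = 8.75/3 = 2.9167
  S = [[6.3333, 3.8333],
 [3.8333, 2.9167]].

Step 3 — invert S. det(S) = 6.3333·2.9167 - (3.8333)² = 3.7778.
  S^{-1} = (1/det) · [[d, -b], [-b, a]] = [[0.7721, -1.0147],
 [-1.0147, 1.6765]].

Step 4 — quadratic form (x̄ - mu_0)^T · S^{-1} · (x̄ - mu_0):
  S^{-1} · (x̄ - mu_0) = (-2.625, 5.25),
  (x̄ - mu_0)^T · [...] = (3.5)·(-2.625) + (5.25)·(5.25) = 18.375.

Step 5 — scale by n: T² = 4 · 18.375 = 73.5.

T² ≈ 73.5


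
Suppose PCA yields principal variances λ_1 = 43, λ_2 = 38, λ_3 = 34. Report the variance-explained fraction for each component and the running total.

Step 1 — total variance = trace(Sigma) = Σ λ_i = 43 + 38 + 34 = 115.

Step 2 — fraction explained by component i = λ_i / Σ λ:
  PC1: 43/115 = 0.3739
  PC2: 38/115 = 0.3304
  PC3: 34/115 = 0.2957

Step 3 — cumulative fraction after k components = (λ_1 + ... + λ_k) / Σ λ:
  k = 1: 43/115 = 0.3739
  k = 2: (43 + 38)/115 = 81/115 = 0.7043
  k = 3: (43 + 38 + 34)/115 = 115/115 = 1

Summary (fraction, with percent):

explained: PC1 0.3739 (37.39%), PC2 0.3304 (33.04%), PC3 0.2957 (29.57%);  cumulative: 0.3739, 0.7043, 1


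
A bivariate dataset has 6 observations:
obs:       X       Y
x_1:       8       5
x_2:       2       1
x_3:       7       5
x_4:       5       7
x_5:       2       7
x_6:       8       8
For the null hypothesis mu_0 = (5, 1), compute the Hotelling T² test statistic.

Step 1 — sample mean vector:
  mean(X) = (8 + 2 + 7 + 5 + 2 + 8) / 6 = 32/6 = 5.3333
  mean(Y) = (5 + 1 + 5 + 7 + 7 + 8) / 6 = 33/6 = 5.5
  x̄ = (5.3333, 5.5),  deviation x̄ - mu_0 = (5.3333, 5.5) - (5, 1) = (0.3333, 4.5).

Step 2 — sample covariance matrix, S[i,j] = (1/(n-1)) · Σ_k (x_{k,i} - mean_i) · (x_{k,j} - mean_j), divisor n-1 = 5:
  S[X,X] = ((2.6667)·(2.6667) + (-3.3333)·(-3.3333) + (1.6667)·(1.6667) + (-0.3333)·(-0.3333) + (-3.3333)·(-3.3333) + (2.6667)·(2.6667)) / 5 = 39.3333/5 = 7.8667
  S[X,Y] = ((2.6667)·(-0.5) + (-3.3333)·(-4.5) + (1.6667)·(-0.5) + (-0.3333)·(1.5) + (-3.3333)·(1.5) + (2.6667)·(2.5)) / 5 = 14/5 = 2.8
  S[Y,Y] = ((-0.5)·(-0.5) + (-4.5)·(-4.5) + (-0.5)·(-0.5) + (1.5)·(1.5) + (1.5)·(1.5) + (2.5)·(2.5)) / 5 = 31.5/5 = 6.3
  S = [[7.8667, 2.8],
 [2.8, 6.3]].

Step 3 — invert S. det(S) = 7.8667·6.3 - (2.8)² = 41.72.
  S^{-1} = (1/det) · [[d, -b], [-b, a]] = [[0.151, -0.0671],
 [-0.0671, 0.1886]].

Step 4 — quadratic form (x̄ - mu_0)^T · S^{-1} · (x̄ - mu_0):
  S^{-1} · (x̄ - mu_0) = (-0.2517, 0.8261),
  (x̄ - mu_0)^T · [...] = (0.3333)·(-0.2517) + (4.5)·(0.8261) = 3.6337.

Step 5 — scale by n: T² = 6 · 3.6337 = 21.8025.

T² ≈ 21.8025


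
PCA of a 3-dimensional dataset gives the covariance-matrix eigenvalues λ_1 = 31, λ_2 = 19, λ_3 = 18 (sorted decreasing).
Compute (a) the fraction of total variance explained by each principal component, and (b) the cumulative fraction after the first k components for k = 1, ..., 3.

Step 1 — total variance = trace(Sigma) = Σ λ_i = 31 + 19 + 18 = 68.

Step 2 — fraction explained by component i = λ_i / Σ λ:
  PC1: 31/68 = 0.4559
  PC2: 19/68 = 0.2794
  PC3: 18/68 = 0.2647

Step 3 — cumulative fraction after k components = (λ_1 + ... + λ_k) / Σ λ:
  k = 1: 31/68 = 0.4559
  k = 2: (31 + 19)/68 = 50/68 = 0.7353
  k = 3: (31 + 19 + 18)/68 = 68/68 = 1

Summary (fraction, with percent):

explained: PC1 0.4559 (45.59%), PC2 0.2794 (27.94%), PC3 0.2647 (26.47%);  cumulative: 0.4559, 0.7353, 1


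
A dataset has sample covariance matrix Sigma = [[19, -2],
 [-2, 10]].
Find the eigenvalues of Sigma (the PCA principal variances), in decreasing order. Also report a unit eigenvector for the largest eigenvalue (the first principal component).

Step 1 — characteristic polynomial of 2×2 Sigma:
  det(Sigma - λI) = λ² - trace · λ + det = 0.
  trace = 19 + 10 = 29, det = 19·10 - (-2)² = 186.
Step 2 — discriminant:
  Δ = trace² - 4·det = 841 - 744 = 97.
Step 3 — eigenvalues:
  λ = (trace ± √Δ)/2 = (29 ± 9.8489)/2,
  λ_1 = 19.4244,  λ_2 = 9.5756.

Step 4 — unit eigenvector for λ_1: solve (Sigma - λ_1 I)v = 0. First row:
  (19 - 19.4244)·v_x + (-2)·v_y = 0, i.e. (-0.4244)·v_x + (-2)·v_y = 0,
  so v ∝ (b, λ_1 - a) = (-2, 0.4244); multiply by -1 so the first entry is positive: u = (2, -0.4244).
  ||u|| = √((2)² + (-0.4244)²) = √(4.1801) ≈ 2.0445,
  v_1 = u/||u|| ≈ (0.9782, -0.2076) (||v_1|| = 1).

λ_1 = 19.4244,  λ_2 = 9.5756;  v_1 ≈ (0.9782, -0.2076)


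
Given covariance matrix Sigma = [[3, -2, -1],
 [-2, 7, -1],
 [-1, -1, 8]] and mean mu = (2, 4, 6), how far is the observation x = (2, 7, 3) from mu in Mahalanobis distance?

Step 1 — centre the observation: (x - mu) = (0, 3, -3).

Step 2 — invert Sigma (cofactor / det for 3×3, or solve directly):
  Sigma^{-1} = [[0.4508, 0.1393, 0.0738],
 [0.1393, 0.1885, 0.041],
 [0.0738, 0.041, 0.1393]].

Step 3 — form the quadratic (x - mu)^T · Sigma^{-1} · (x - mu):
  Sigma^{-1} · (x - mu) = (0.1967, 0.4426, -0.2951).
  (x - mu)^T · [Sigma^{-1} · (x - mu)] = (0)·(0.1967) + (3)·(0.4426) + (-3)·(-0.2951) = 2.2131.

Step 4 — take square root: d = √(2.2131) ≈ 1.4877.

d(x, mu) = √(2.2131) ≈ 1.4877


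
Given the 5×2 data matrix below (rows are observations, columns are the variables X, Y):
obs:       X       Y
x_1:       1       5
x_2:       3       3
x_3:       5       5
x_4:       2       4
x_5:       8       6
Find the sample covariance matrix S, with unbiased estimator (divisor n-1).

Step 1 — column means:
  mean(X) = (1 + 3 + 5 + 2 + 8) / 5 = 19/5 = 3.8
  mean(Y) = (5 + 3 + 5 + 4 + 6) / 5 = 23/5 = 4.6

Step 2 — sample covariance S[i,j] = (1/(n-1)) · Σ_k (x_{k,i} - mean_i) · (x_{k,j} - mean_j), with n-1 = 4.
  S[X,X] = ((-2.8)·(-2.8) + (-0.8)·(-0.8) + (1.2)·(1.2) + (-1.8)·(-1.8) + (4.2)·(4.2)) / 4 = 30.8/4 = 7.7
  S[X,Y] = ((-2.8)·(0.4) + (-0.8)·(-1.6) + (1.2)·(0.4) + (-1.8)·(-0.6) + (4.2)·(1.4)) / 4 = 7.6/4 = 1.9
  S[Y,Y] = ((0.4)·(0.4) + (-1.6)·(-1.6) + (0.4)·(0.4) + (-0.6)·(-0.6) + (1.4)·(1.4)) / 4 = 5.2/4 = 1.3

S is symmetric (S[j,i] = S[i,j]). Assembling:

S = [[7.7, 1.9],
 [1.9, 1.3]]


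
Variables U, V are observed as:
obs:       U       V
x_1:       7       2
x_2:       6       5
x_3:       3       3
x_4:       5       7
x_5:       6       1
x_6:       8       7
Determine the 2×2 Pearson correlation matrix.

Step 1 — column means:
  mean(U) = (7 + 6 + 3 + 5 + 6 + 8) / 6 = 35/6 = 5.8333
  mean(V) = (2 + 5 + 3 + 7 + 1 + 7) / 6 = 25/6 = 4.1667

Step 2 — sample variances and covariances s[i,j] = (1/(n-1)) · Σ_k (x_{k,i} - mean_i) · (x_{k,j} - mean_j), with n-1 = 5:
  s[U,U] = ((1.1667)·(1.1667) + (0.1667)·(0.1667) + (-2.8333)·(-2.8333) + (-0.8333)·(-0.8333) + (0.1667)·(0.1667) + (2.1667)·(2.1667)) / 5 = 14.8333/5 = 2.9667
  s[U,V] = ((1.1667)·(-2.1667) + (0.1667)·(0.8333) + (-2.8333)·(-1.1667) + (-0.8333)·(2.8333) + (0.1667)·(-3.1667) + (2.1667)·(2.8333)) / 5 = 4.1667/5 = 0.8333
  s[V,V] = ((-2.1667)·(-2.1667) + (0.8333)·(0.8333) + (-1.1667)·(-1.1667) + (2.8333)·(2.8333) + (-3.1667)·(-3.1667) + (2.8333)·(2.8333)) / 5 = 32.8333/5 = 6.5667
  Sample standard deviations s_i = √(s[i,i]):
  s(U) = √(2.9667) = 1.7224
  s(V) = √(6.5667) = 2.5626

Step 3 — r_{ij} = s_{ij} / (s_i · s_j):
  r[U,U] = 1 (diagonal).
  r[U,V] = 0.8333 / (1.7224 · 2.5626) = 0.8333 / 4.4137 = 0.1888
  r[V,V] = 1 (diagonal).

R is symmetric with unit diagonal. Assembling:

R = [[1, 0.1888],
 [0.1888, 1]]


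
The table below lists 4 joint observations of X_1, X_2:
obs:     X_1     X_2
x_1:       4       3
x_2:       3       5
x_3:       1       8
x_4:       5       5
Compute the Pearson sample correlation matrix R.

Step 1 — column means:
  mean(X_1) = (4 + 3 + 1 + 5) / 4 = 13/4 = 3.25
  mean(X_2) = (3 + 5 + 8 + 5) / 4 = 21/4 = 5.25

Step 2 — sample variances and covariances s[i,j] = (1/(n-1)) · Σ_k (x_{k,i} - mean_i) · (x_{k,j} - mean_j), with n-1 = 3:
  s[X_1,X_1] = ((0.75)·(0.75) + (-0.25)·(-0.25) + (-2.25)·(-2.25) + (1.75)·(1.75)) / 3 = 8.75/3 = 2.9167
  s[X_1,X_2] = ((0.75)·(-2.25) + (-0.25)·(-0.25) + (-2.25)·(2.75) + (1.75)·(-0.25)) / 3 = -8.25/3 = -2.75
  s[X_2,X_2] = ((-2.25)·(-2.25) + (-0.25)·(-0.25) + (2.75)·(2.75) + (-0.25)·(-0.25)) / 3 = 12.75/3 = 4.25
  Sample standard deviations s_i = √(s[i,i]):
  s(X_1) = √(2.9167) = 1.7078
  s(X_2) = √(4.25) = 2.0616

Step 3 — r_{ij} = s_{ij} / (s_i · s_j):
  r[X_1,X_1] = 1 (diagonal).
  r[X_1,X_2] = -2.75 / (1.7078 · 2.0616) = -2.75 / 3.5208 = -0.7811
  r[X_2,X_2] = 1 (diagonal).

R is symmetric with unit diagonal. Assembling:

R = [[1, -0.7811],
 [-0.7811, 1]]


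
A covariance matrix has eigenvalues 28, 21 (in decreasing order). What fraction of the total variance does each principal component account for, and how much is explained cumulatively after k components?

Step 1 — total variance = trace(Sigma) = Σ λ_i = 28 + 21 = 49.

Step 2 — fraction explained by component i = λ_i / Σ λ:
  PC1: 28/49 = 0.5714
  PC2: 21/49 = 0.4286

Step 3 — cumulative fraction after k components = (λ_1 + ... + λ_k) / Σ λ:
  k = 1: 28/49 = 0.5714
  k = 2: (28 + 21)/49 = 49/49 = 1

Summary (fraction, with percent):

explained: PC1 0.5714 (57.14%), PC2 0.4286 (42.86%);  cumulative: 0.5714, 1


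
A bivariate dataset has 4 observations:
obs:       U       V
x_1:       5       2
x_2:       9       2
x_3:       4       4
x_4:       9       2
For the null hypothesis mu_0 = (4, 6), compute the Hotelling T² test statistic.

Step 1 — sample mean vector:
  mean(U) = (5 + 9 + 4 + 9) / 4 = 27/4 = 6.75
  mean(V) = (2 + 2 + 4 + 2) / 4 = 10/4 = 2.5
  x̄ = (6.75, 2.5),  deviation x̄ - mu_0 = (6.75, 2.5) - (4, 6) = (2.75, -3.5).

Step 2 — sample covariance matrix, S[i,j] = (1/(n-1)) · Σ_k (x_{k,i} - mean_i) · (x_{k,j} - mean_j), divisor n-1 = 3:
  S[U,U] = ((-1.75)·(-1.75) + (2.25)·(2.25) + (-2.75)·(-2.75) + (2.25)·(2.25)) / 3 = 20.75/3 = 6.9167
  S[U,V] = ((-1.75)·(-0.5) + (2.25)·(-0.5) + (-2.75)·(1.5) + (2.25)·(-0.5)) / 3 = -5.5/3 = -1.8333
  S[V,V] = ((-0.5)·(-0.5) + (-0.5)·(-0.5) + (1.5)·(1.5) + (-0.5)·(-0.5)) / 3 = 3/3 = 1
  S = [[6.9167, -1.8333],
 [-1.8333, 1]].

Step 3 — invert S. det(S) = 6.9167·1 - (-1.8333)² = 3.5556.
  S^{-1} = (1/det) · [[d, -b], [-b, a]] = [[0.2813, 0.5156],
 [0.5156, 1.9453]].

Step 4 — quadratic form (x̄ - mu_0)^T · S^{-1} · (x̄ - mu_0):
  S^{-1} · (x̄ - mu_0) = (-1.0313, -5.3906),
  (x̄ - mu_0)^T · [...] = (2.75)·(-1.0313) + (-3.5)·(-5.3906) = 16.0313.

Step 5 — scale by n: T² = 4 · 16.0313 = 64.125.

T² ≈ 64.125


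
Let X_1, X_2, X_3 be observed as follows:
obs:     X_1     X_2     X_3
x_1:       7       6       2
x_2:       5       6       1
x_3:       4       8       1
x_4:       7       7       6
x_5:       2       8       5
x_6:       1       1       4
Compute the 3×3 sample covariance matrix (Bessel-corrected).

Step 1 — column means:
  mean(X_1) = (7 + 5 + 4 + 7 + 2 + 1) / 6 = 26/6 = 4.3333
  mean(X_2) = (6 + 6 + 8 + 7 + 8 + 1) / 6 = 36/6 = 6
  mean(X_3) = (2 + 1 + 1 + 6 + 5 + 4) / 6 = 19/6 = 3.1667

Step 2 — sample covariance S[i,j] = (1/(n-1)) · Σ_k (x_{k,i} - mean_i) · (x_{k,j} - mean_j), with n-1 = 5.
  S[X_1,X_1] = ((2.6667)·(2.6667) + (0.6667)·(0.6667) + (-0.3333)·(-0.3333) + (2.6667)·(2.6667) + (-2.3333)·(-2.3333) + (-3.3333)·(-3.3333)) / 5 = 31.3333/5 = 6.2667
  S[X_1,X_2] = ((2.6667)·(0) + (0.6667)·(0) + (-0.3333)·(2) + (2.6667)·(1) + (-2.3333)·(2) + (-3.3333)·(-5)) / 5 = 14/5 = 2.8
  S[X_1,X_3] = ((2.6667)·(-1.1667) + (0.6667)·(-2.1667) + (-0.3333)·(-2.1667) + (2.6667)·(2.8333) + (-2.3333)·(1.8333) + (-3.3333)·(0.8333)) / 5 = -3.3333/5 = -0.6667
  S[X_2,X_2] = ((0)·(0) + (0)·(0) + (2)·(2) + (1)·(1) + (2)·(2) + (-5)·(-5)) / 5 = 34/5 = 6.8
  S[X_2,X_3] = ((0)·(-1.1667) + (0)·(-2.1667) + (2)·(-2.1667) + (1)·(2.8333) + (2)·(1.8333) + (-5)·(0.8333)) / 5 = -2/5 = -0.4
  S[X_3,X_3] = ((-1.1667)·(-1.1667) + (-2.1667)·(-2.1667) + (-2.1667)·(-2.1667) + (2.8333)·(2.8333) + (1.8333)·(1.8333) + (0.8333)·(0.8333)) / 5 = 22.8333/5 = 4.5667

S is symmetric (S[j,i] = S[i,j]). Assembling:

S = [[6.2667, 2.8, -0.6667],
 [2.8, 6.8, -0.4],
 [-0.6667, -0.4, 4.5667]]


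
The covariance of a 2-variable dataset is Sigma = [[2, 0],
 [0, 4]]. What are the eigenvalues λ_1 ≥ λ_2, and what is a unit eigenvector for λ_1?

Step 1 — characteristic polynomial of 2×2 Sigma:
  det(Sigma - λI) = λ² - trace · λ + det = 0.
  trace = 2 + 4 = 6, det = 2·4 - (0)² = 8.
Step 2 — discriminant:
  Δ = trace² - 4·det = 36 - 32 = 4.
Step 3 — eigenvalues:
  λ = (trace ± √Δ)/2 = (6 ± 2)/2,
  λ_1 = 4,  λ_2 = 2.

Step 4 — unit eigenvector for λ_1: Sigma is diagonal, so its eigenvectors are the coordinate axes. λ_1 = 4 is the diagonal entry on the second coordinate axis, hence
  v_1 = (0, 1) (||v_1|| = 1).

λ_1 = 4,  λ_2 = 2;  v_1 ≈ (0, 1)


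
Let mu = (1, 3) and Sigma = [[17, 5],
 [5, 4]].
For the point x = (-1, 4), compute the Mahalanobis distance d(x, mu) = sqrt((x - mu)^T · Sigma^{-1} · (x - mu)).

Step 1 — centre the observation: (x - mu) = (-2, 1).

Step 2 — invert Sigma. det(Sigma) = 17·4 - (5)² = 43.
  Sigma^{-1} = (1/det) · [[d, -b], [-b, a]] = [[0.093, -0.1163],
 [-0.1163, 0.3953]].

Step 3 — form the quadratic (x - mu)^T · Sigma^{-1} · (x - mu):
  Sigma^{-1} · (x - mu) = (-0.3023, 0.6279).
  (x - mu)^T · [Sigma^{-1} · (x - mu)] = (-2)·(-0.3023) + (1)·(0.6279) = 1.2326.

Step 4 — take square root: d = √(1.2326) ≈ 1.1102.

d(x, mu) = √(1.2326) ≈ 1.1102


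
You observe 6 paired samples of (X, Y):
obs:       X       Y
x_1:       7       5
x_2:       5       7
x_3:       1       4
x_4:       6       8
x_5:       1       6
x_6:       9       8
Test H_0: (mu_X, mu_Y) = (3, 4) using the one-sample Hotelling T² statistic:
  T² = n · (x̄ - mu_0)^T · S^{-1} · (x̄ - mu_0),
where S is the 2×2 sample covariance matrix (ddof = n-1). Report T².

Step 1 — sample mean vector:
  mean(X) = (7 + 5 + 1 + 6 + 1 + 9) / 6 = 29/6 = 4.8333
  mean(Y) = (5 + 7 + 4 + 8 + 6 + 8) / 6 = 38/6 = 6.3333
  x̄ = (4.8333, 6.3333),  deviation x̄ - mu_0 = (4.8333, 6.3333) - (3, 4) = (1.8333, 2.3333).

Step 2 — sample covariance matrix, S[i,j] = (1/(n-1)) · Σ_k (x_{k,i} - mean_i) · (x_{k,j} - mean_j), divisor n-1 = 5:
  S[X,X] = ((2.1667)·(2.1667) + (0.1667)·(0.1667) + (-3.8333)·(-3.8333) + (1.1667)·(1.1667) + (-3.8333)·(-3.8333) + (4.1667)·(4.1667)) / 5 = 52.8333/5 = 10.5667
  S[X,Y] = ((2.1667)·(-1.3333) + (0.1667)·(0.6667) + (-3.8333)·(-2.3333) + (1.1667)·(1.6667) + (-3.8333)·(-0.3333) + (4.1667)·(1.6667)) / 5 = 16.3333/5 = 3.2667
  S[Y,Y] = ((-1.3333)·(-1.3333) + (0.6667)·(0.6667) + (-2.3333)·(-2.3333) + (1.6667)·(1.6667) + (-0.3333)·(-0.3333) + (1.6667)·(1.6667)) / 5 = 13.3333/5 = 2.6667
  S = [[10.5667, 3.2667],
 [3.2667, 2.6667]].

Step 3 — invert S. det(S) = 10.5667·2.6667 - (3.2667)² = 17.5067.
  S^{-1} = (1/det) · [[d, -b], [-b, a]] = [[0.1523, -0.1866],
 [-0.1866, 0.6036]].

Step 4 — quadratic form (x̄ - mu_0)^T · S^{-1} · (x̄ - mu_0):
  S^{-1} · (x̄ - mu_0) = (-0.1561, 1.0663),
  (x̄ - mu_0)^T · [...] = (1.8333)·(-0.1561) + (2.3333)·(1.0663) = 2.2017.

Step 5 — scale by n: T² = 6 · 2.2017 = 13.2102.

T² ≈ 13.2102


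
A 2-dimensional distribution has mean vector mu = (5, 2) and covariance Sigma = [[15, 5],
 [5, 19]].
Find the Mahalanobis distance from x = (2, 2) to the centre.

Step 1 — centre the observation: (x - mu) = (-3, 0).

Step 2 — invert Sigma. det(Sigma) = 15·19 - (5)² = 260.
  Sigma^{-1} = (1/det) · [[d, -b], [-b, a]] = [[0.0731, -0.0192],
 [-0.0192, 0.0577]].

Step 3 — form the quadratic (x - mu)^T · Sigma^{-1} · (x - mu):
  Sigma^{-1} · (x - mu) = (-0.2192, 0.0577).
  (x - mu)^T · [Sigma^{-1} · (x - mu)] = (-3)·(-0.2192) + (0)·(0.0577) = 0.6577.

Step 4 — take square root: d = √(0.6577) ≈ 0.811.

d(x, mu) = √(0.6577) ≈ 0.811


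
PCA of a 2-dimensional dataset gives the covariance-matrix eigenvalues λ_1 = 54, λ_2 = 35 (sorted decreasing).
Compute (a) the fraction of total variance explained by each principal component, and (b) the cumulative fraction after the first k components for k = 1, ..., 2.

Step 1 — total variance = trace(Sigma) = Σ λ_i = 54 + 35 = 89.

Step 2 — fraction explained by component i = λ_i / Σ λ:
  PC1: 54/89 = 0.6067
  PC2: 35/89 = 0.3933

Step 3 — cumulative fraction after k components = (λ_1 + ... + λ_k) / Σ λ:
  k = 1: 54/89 = 0.6067
  k = 2: (54 + 35)/89 = 89/89 = 1

Summary (fraction, with percent):

explained: PC1 0.6067 (60.67%), PC2 0.3933 (39.33%);  cumulative: 0.6067, 1


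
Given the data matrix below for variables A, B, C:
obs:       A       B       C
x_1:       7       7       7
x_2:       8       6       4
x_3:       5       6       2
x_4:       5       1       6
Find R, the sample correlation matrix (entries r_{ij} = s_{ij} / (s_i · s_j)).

Step 1 — column means:
  mean(A) = (7 + 8 + 5 + 5) / 4 = 25/4 = 6.25
  mean(B) = (7 + 6 + 6 + 1) / 4 = 20/4 = 5
  mean(C) = (7 + 4 + 2 + 6) / 4 = 19/4 = 4.75

Step 2 — sample variances and covariances s[i,j] = (1/(n-1)) · Σ_k (x_{k,i} - mean_i) · (x_{k,j} - mean_j), with n-1 = 3:
  s[A,A] = ((0.75)·(0.75) + (1.75)·(1.75) + (-1.25)·(-1.25) + (-1.25)·(-1.25)) / 3 = 6.75/3 = 2.25
  s[A,B] = ((0.75)·(2) + (1.75)·(1) + (-1.25)·(1) + (-1.25)·(-4)) / 3 = 7/3 = 2.3333
  s[A,C] = ((0.75)·(2.25) + (1.75)·(-0.75) + (-1.25)·(-2.75) + (-1.25)·(1.25)) / 3 = 2.25/3 = 0.75
  s[B,B] = ((2)·(2) + (1)·(1) + (1)·(1) + (-4)·(-4)) / 3 = 22/3 = 7.3333
  s[B,C] = ((2)·(2.25) + (1)·(-0.75) + (1)·(-2.75) + (-4)·(1.25)) / 3 = -4/3 = -1.3333
  s[C,C] = ((2.25)·(2.25) + (-0.75)·(-0.75) + (-2.75)·(-2.75) + (1.25)·(1.25)) / 3 = 14.75/3 = 4.9167
  Sample standard deviations s_i = √(s[i,i]):
  s(A) = √(2.25) = 1.5
  s(B) = √(7.3333) = 2.708
  s(C) = √(4.9167) = 2.2174

Step 3 — r_{ij} = s_{ij} / (s_i · s_j):
  r[A,A] = 1 (diagonal).
  r[A,B] = 2.3333 / (1.5 · 2.708) = 2.3333 / 4.062 = 0.5744
  r[A,C] = 0.75 / (1.5 · 2.2174) = 0.75 / 3.326 = 0.2255
  r[B,B] = 1 (diagonal).
  r[B,C] = -1.3333 / (2.708 · 2.2174) = -1.3333 / 6.0046 = -0.2221
  r[C,C] = 1 (diagonal).

R is symmetric with unit diagonal. Assembling:

R = [[1, 0.5744, 0.2255],
 [0.5744, 1, -0.2221],
 [0.2255, -0.2221, 1]]


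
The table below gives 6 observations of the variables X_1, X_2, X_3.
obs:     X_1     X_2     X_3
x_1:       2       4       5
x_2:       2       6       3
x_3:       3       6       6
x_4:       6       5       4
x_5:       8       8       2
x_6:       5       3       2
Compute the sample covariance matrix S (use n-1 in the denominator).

Step 1 — column means:
  mean(X_1) = (2 + 2 + 3 + 6 + 8 + 5) / 6 = 26/6 = 4.3333
  mean(X_2) = (4 + 6 + 6 + 5 + 8 + 3) / 6 = 32/6 = 5.3333
  mean(X_3) = (5 + 3 + 6 + 4 + 2 + 2) / 6 = 22/6 = 3.6667

Step 2 — sample covariance S[i,j] = (1/(n-1)) · Σ_k (x_{k,i} - mean_i) · (x_{k,j} - mean_j), with n-1 = 5.
  S[X_1,X_1] = ((-2.3333)·(-2.3333) + (-2.3333)·(-2.3333) + (-1.3333)·(-1.3333) + (1.6667)·(1.6667) + (3.6667)·(3.6667) + (0.6667)·(0.6667)) / 5 = 29.3333/5 = 5.8667
  S[X_1,X_2] = ((-2.3333)·(-1.3333) + (-2.3333)·(0.6667) + (-1.3333)·(0.6667) + (1.6667)·(-0.3333) + (3.6667)·(2.6667) + (0.6667)·(-2.3333)) / 5 = 8.3333/5 = 1.6667
  S[X_1,X_3] = ((-2.3333)·(1.3333) + (-2.3333)·(-0.6667) + (-1.3333)·(2.3333) + (1.6667)·(0.3333) + (3.6667)·(-1.6667) + (0.6667)·(-1.6667)) / 5 = -11.3333/5 = -2.2667
  S[X_2,X_2] = ((-1.3333)·(-1.3333) + (0.6667)·(0.6667) + (0.6667)·(0.6667) + (-0.3333)·(-0.3333) + (2.6667)·(2.6667) + (-2.3333)·(-2.3333)) / 5 = 15.3333/5 = 3.0667
  S[X_2,X_3] = ((-1.3333)·(1.3333) + (0.6667)·(-0.6667) + (0.6667)·(2.3333) + (-0.3333)·(0.3333) + (2.6667)·(-1.6667) + (-2.3333)·(-1.6667)) / 5 = -1.3333/5 = -0.2667
  S[X_3,X_3] = ((1.3333)·(1.3333) + (-0.6667)·(-0.6667) + (2.3333)·(2.3333) + (0.3333)·(0.3333) + (-1.6667)·(-1.6667) + (-1.6667)·(-1.6667)) / 5 = 13.3333/5 = 2.6667

S is symmetric (S[j,i] = S[i,j]). Assembling:

S = [[5.8667, 1.6667, -2.2667],
 [1.6667, 3.0667, -0.2667],
 [-2.2667, -0.2667, 2.6667]]


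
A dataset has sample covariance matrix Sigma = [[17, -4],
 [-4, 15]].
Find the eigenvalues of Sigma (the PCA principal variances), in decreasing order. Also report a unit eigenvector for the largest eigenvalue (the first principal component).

Step 1 — characteristic polynomial of 2×2 Sigma:
  det(Sigma - λI) = λ² - trace · λ + det = 0.
  trace = 17 + 15 = 32, det = 17·15 - (-4)² = 239.
Step 2 — discriminant:
  Δ = trace² - 4·det = 1024 - 956 = 68.
Step 3 — eigenvalues:
  λ = (trace ± √Δ)/2 = (32 ± 8.2462)/2,
  λ_1 = 20.1231,  λ_2 = 11.8769.

Step 4 — unit eigenvector for λ_1: solve (Sigma - λ_1 I)v = 0. First row:
  (17 - 20.1231)·v_x + (-4)·v_y = 0, i.e. (-3.1231)·v_x + (-4)·v_y = 0,
  so v ∝ (b, λ_1 - a) = (-4, 3.1231); multiply by -1 so the first entry is positive: u = (4, -3.1231).
  ||u|| = √((4)² + (-3.1231)²) = √(25.7538) ≈ 5.0748,
  v_1 = u/||u|| ≈ (0.7882, -0.6154) (||v_1|| = 1).

λ_1 = 20.1231,  λ_2 = 11.8769;  v_1 ≈ (0.7882, -0.6154)


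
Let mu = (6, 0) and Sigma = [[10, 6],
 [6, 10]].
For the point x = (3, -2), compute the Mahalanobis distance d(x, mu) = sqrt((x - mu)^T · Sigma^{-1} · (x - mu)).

Step 1 — centre the observation: (x - mu) = (-3, -2).

Step 2 — invert Sigma. det(Sigma) = 10·10 - (6)² = 64.
  Sigma^{-1} = (1/det) · [[d, -b], [-b, a]] = [[0.1562, -0.0938],
 [-0.0938, 0.1562]].

Step 3 — form the quadratic (x - mu)^T · Sigma^{-1} · (x - mu):
  Sigma^{-1} · (x - mu) = (-0.2812, -0.0312).
  (x - mu)^T · [Sigma^{-1} · (x - mu)] = (-3)·(-0.2812) + (-2)·(-0.0312) = 0.9062.

Step 4 — take square root: d = √(0.9062) ≈ 0.952.

d(x, mu) = √(0.9062) ≈ 0.952


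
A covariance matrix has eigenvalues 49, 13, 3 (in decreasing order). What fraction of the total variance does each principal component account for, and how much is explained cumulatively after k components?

Step 1 — total variance = trace(Sigma) = Σ λ_i = 49 + 13 + 3 = 65.

Step 2 — fraction explained by component i = λ_i / Σ λ:
  PC1: 49/65 = 0.7538
  PC2: 13/65 = 0.2
  PC3: 3/65 = 0.0462

Step 3 — cumulative fraction after k components = (λ_1 + ... + λ_k) / Σ λ:
  k = 1: 49/65 = 0.7538
  k = 2: (49 + 13)/65 = 62/65 = 0.9538
  k = 3: (49 + 13 + 3)/65 = 65/65 = 1

Summary (fraction, with percent):

explained: PC1 0.7538 (75.38%), PC2 0.2 (20%), PC3 0.0462 (4.62%);  cumulative: 0.7538, 0.9538, 1


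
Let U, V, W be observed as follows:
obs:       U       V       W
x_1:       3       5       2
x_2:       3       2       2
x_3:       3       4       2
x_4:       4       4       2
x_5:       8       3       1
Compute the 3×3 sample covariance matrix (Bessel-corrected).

Step 1 — column means:
  mean(U) = (3 + 3 + 3 + 4 + 8) / 5 = 21/5 = 4.2
  mean(V) = (5 + 2 + 4 + 4 + 3) / 5 = 18/5 = 3.6
  mean(W) = (2 + 2 + 2 + 2 + 1) / 5 = 9/5 = 1.8

Step 2 — sample covariance S[i,j] = (1/(n-1)) · Σ_k (x_{k,i} - mean_i) · (x_{k,j} - mean_j), with n-1 = 4.
  S[U,U] = ((-1.2)·(-1.2) + (-1.2)·(-1.2) + (-1.2)·(-1.2) + (-0.2)·(-0.2) + (3.8)·(3.8)) / 4 = 18.8/4 = 4.7
  S[U,V] = ((-1.2)·(1.4) + (-1.2)·(-1.6) + (-1.2)·(0.4) + (-0.2)·(0.4) + (3.8)·(-0.6)) / 4 = -2.6/4 = -0.65
  S[U,W] = ((-1.2)·(0.2) + (-1.2)·(0.2) + (-1.2)·(0.2) + (-0.2)·(0.2) + (3.8)·(-0.8)) / 4 = -3.8/4 = -0.95
  S[V,V] = ((1.4)·(1.4) + (-1.6)·(-1.6) + (0.4)·(0.4) + (0.4)·(0.4) + (-0.6)·(-0.6)) / 4 = 5.2/4 = 1.3
  S[V,W] = ((1.4)·(0.2) + (-1.6)·(0.2) + (0.4)·(0.2) + (0.4)·(0.2) + (-0.6)·(-0.8)) / 4 = 0.6/4 = 0.15
  S[W,W] = ((0.2)·(0.2) + (0.2)·(0.2) + (0.2)·(0.2) + (0.2)·(0.2) + (-0.8)·(-0.8)) / 4 = 0.8/4 = 0.2

S is symmetric (S[j,i] = S[i,j]). Assembling:

S = [[4.7, -0.65, -0.95],
 [-0.65, 1.3, 0.15],
 [-0.95, 0.15, 0.2]]


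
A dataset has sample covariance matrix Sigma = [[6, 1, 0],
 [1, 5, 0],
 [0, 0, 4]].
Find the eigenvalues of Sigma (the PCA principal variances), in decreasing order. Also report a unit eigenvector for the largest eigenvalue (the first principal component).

Step 1 — characteristic polynomial p(λ) = det(λI - Sigma) = λ³ - tr·λ² + c_1·λ - det, where tr = trace, c_1 = sum of the principal 2×2 minors, det = det(Sigma):
  tr = 6 + 5 + 4 = 15,
  c_1 = (6·5 - (1)²) + (6·4 - (0)²) + (5·4 - (0)²) = 29 + 24 + 20 = 73,
  det = 6·(5·4 - (0)²) - (1)·((1)·4 - (0)·(0)) + (0)·((1)·(0) - 5·(0)) = 6·(20) - (1)·(4) + (0)·(0) = 116.
  So p(λ) = λ³ - 15λ² + 73λ - 116.
Step 2 — look for an integer root (rational root theorem: any rational root is an integer divisor of 116). Testing λ = 4:
  p(4) = 64 - 240 + 292 - 116 = 0  ✓
  Dividing out (λ - 4): p(λ) = (λ - 4)(λ² - 11λ + 29).
Step 3 — remaining eigenvalues from the quadratic λ² - 11λ + 29 = 0:
  Δ = 11² - 4·29 = 121 - 116 = 5,  λ = (11 ± √5)/2 = (11 ± 2.2361)/2 ≈ 6.618 or 4.382.
  Sorted: λ_1 = 6.618,  λ_2 = 4.382,  λ_3 = 4  (check: sum = 15 = tr ✓).

Step 4 — unit eigenvector for λ_1 ≈ 6.618: v spans the null space of (Sigma - λ_1 I), whose rows are
  r_1 = (-0.618, 1, 0),  r_2 = (1, -1.618, 0),  r_3 = (0, 0, -2.618).
  v is orthogonal to every row, so take v ∝ r_1 × r_3 = ((1)·(-2.618) - (0)·(0), (0)·(0) - (-0.618)·(-2.618), (-0.618)·(0) - (1)·(0)) ≈ (-2.618, -1.618, 0).
  Rescale (multiply by -1 so the first nonzero entry is positive): u = (2.618, 1.618, 0).
  ||u|| = √((2.618)² + (1.618)² + (0)²) = √(9.4721) ≈ 3.0777,  v_1 = u/||u|| ≈ (0.8507, 0.5257, 0) (||v_1|| = 1).

λ_1 = 6.618,  λ_2 = 4.382,  λ_3 = 4;  v_1 ≈ (0.8507, 0.5257, 0)


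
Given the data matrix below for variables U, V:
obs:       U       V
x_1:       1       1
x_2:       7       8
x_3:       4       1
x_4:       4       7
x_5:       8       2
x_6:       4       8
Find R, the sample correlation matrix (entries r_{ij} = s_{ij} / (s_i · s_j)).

Step 1 — column means:
  mean(U) = (1 + 7 + 4 + 4 + 8 + 4) / 6 = 28/6 = 4.6667
  mean(V) = (1 + 8 + 1 + 7 + 2 + 8) / 6 = 27/6 = 4.5

Step 2 — sample variances and covariances s[i,j] = (1/(n-1)) · Σ_k (x_{k,i} - mean_i) · (x_{k,j} - mean_j), with n-1 = 5:
  s[U,U] = ((-3.6667)·(-3.6667) + (2.3333)·(2.3333) + (-0.6667)·(-0.6667) + (-0.6667)·(-0.6667) + (3.3333)·(3.3333) + (-0.6667)·(-0.6667)) / 5 = 31.3333/5 = 6.2667
  s[U,V] = ((-3.6667)·(-3.5) + (2.3333)·(3.5) + (-0.6667)·(-3.5) + (-0.6667)·(2.5) + (3.3333)·(-2.5) + (-0.6667)·(3.5)) / 5 = 11/5 = 2.2
  s[V,V] = ((-3.5)·(-3.5) + (3.5)·(3.5) + (-3.5)·(-3.5) + (2.5)·(2.5) + (-2.5)·(-2.5) + (3.5)·(3.5)) / 5 = 61.5/5 = 12.3
  Sample standard deviations s_i = √(s[i,i]):
  s(U) = √(6.2667) = 2.5033
  s(V) = √(12.3) = 3.5071

Step 3 — r_{ij} = s_{ij} / (s_i · s_j):
  r[U,U] = 1 (diagonal).
  r[U,V] = 2.2 / (2.5033 · 3.5071) = 2.2 / 8.7795 = 0.2506
  r[V,V] = 1 (diagonal).

R is symmetric with unit diagonal. Assembling:

R = [[1, 0.2506],
 [0.2506, 1]]


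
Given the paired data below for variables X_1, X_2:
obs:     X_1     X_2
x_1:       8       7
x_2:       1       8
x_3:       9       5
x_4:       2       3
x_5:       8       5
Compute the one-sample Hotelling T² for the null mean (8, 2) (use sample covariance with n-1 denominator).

Step 1 — sample mean vector:
  mean(X_1) = (8 + 1 + 9 + 2 + 8) / 5 = 28/5 = 5.6
  mean(X_2) = (7 + 8 + 5 + 3 + 5) / 5 = 28/5 = 5.6
  x̄ = (5.6, 5.6),  deviation x̄ - mu_0 = (5.6, 5.6) - (8, 2) = (-2.4, 3.6).

Step 2 — sample covariance matrix, S[i,j] = (1/(n-1)) · Σ_k (x_{k,i} - mean_i) · (x_{k,j} - mean_j), divisor n-1 = 4:
  S[X_1,X_1] = ((2.4)·(2.4) + (-4.6)·(-4.6) + (3.4)·(3.4) + (-3.6)·(-3.6) + (2.4)·(2.4)) / 4 = 57.2/4 = 14.3
  S[X_1,X_2] = ((2.4)·(1.4) + (-4.6)·(2.4) + (3.4)·(-0.6) + (-3.6)·(-2.6) + (2.4)·(-0.6)) / 4 = -1.8/4 = -0.45
  S[X_2,X_2] = ((1.4)·(1.4) + (2.4)·(2.4) + (-0.6)·(-0.6) + (-2.6)·(-2.6) + (-0.6)·(-0.6)) / 4 = 15.2/4 = 3.8
  S = [[14.3, -0.45],
 [-0.45, 3.8]].

Step 3 — invert S. det(S) = 14.3·3.8 - (-0.45)² = 54.1375.
  S^{-1} = (1/det) · [[d, -b], [-b, a]] = [[0.0702, 0.0083],
 [0.0083, 0.2641]].

Step 4 — quadratic form (x̄ - mu_0)^T · S^{-1} · (x̄ - mu_0):
  S^{-1} · (x̄ - mu_0) = (-0.1385, 0.931),
  (x̄ - mu_0)^T · [...] = (-2.4)·(-0.1385) + (3.6)·(0.931) = 3.684.

Step 5 — scale by n: T² = 5 · 3.684 = 18.4198.

T² ≈ 18.4198


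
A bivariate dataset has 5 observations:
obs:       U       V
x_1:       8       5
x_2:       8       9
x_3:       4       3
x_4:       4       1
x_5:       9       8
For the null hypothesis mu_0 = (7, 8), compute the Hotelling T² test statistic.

Step 1 — sample mean vector:
  mean(U) = (8 + 8 + 4 + 4 + 9) / 5 = 33/5 = 6.6
  mean(V) = (5 + 9 + 3 + 1 + 8) / 5 = 26/5 = 5.2
  x̄ = (6.6, 5.2),  deviation x̄ - mu_0 = (6.6, 5.2) - (7, 8) = (-0.4, -2.8).

Step 2 — sample covariance matrix, S[i,j] = (1/(n-1)) · Σ_k (x_{k,i} - mean_i) · (x_{k,j} - mean_j), divisor n-1 = 4:
  S[U,U] = ((1.4)·(1.4) + (1.4)·(1.4) + (-2.6)·(-2.6) + (-2.6)·(-2.6) + (2.4)·(2.4)) / 4 = 23.2/4 = 5.8
  S[U,V] = ((1.4)·(-0.2) + (1.4)·(3.8) + (-2.6)·(-2.2) + (-2.6)·(-4.2) + (2.4)·(2.8)) / 4 = 28.4/4 = 7.1
  S[V,V] = ((-0.2)·(-0.2) + (3.8)·(3.8) + (-2.2)·(-2.2) + (-4.2)·(-4.2) + (2.8)·(2.8)) / 4 = 44.8/4 = 11.2
  S = [[5.8, 7.1],
 [7.1, 11.2]].

Step 3 — invert S. det(S) = 5.8·11.2 - (7.1)² = 14.55.
  S^{-1} = (1/det) · [[d, -b], [-b, a]] = [[0.7698, -0.488],
 [-0.488, 0.3986]].

Step 4 — quadratic form (x̄ - mu_0)^T · S^{-1} · (x̄ - mu_0):
  S^{-1} · (x̄ - mu_0) = (1.0584, -0.921),
  (x̄ - mu_0)^T · [...] = (-0.4)·(1.0584) + (-2.8)·(-0.921) = 2.1553.

Step 5 — scale by n: T² = 5 · 2.1553 = 10.7766.

T² ≈ 10.7766


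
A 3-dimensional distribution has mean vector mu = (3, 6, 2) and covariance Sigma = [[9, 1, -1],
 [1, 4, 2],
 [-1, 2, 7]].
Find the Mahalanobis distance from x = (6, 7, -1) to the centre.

Step 1 — centre the observation: (x - mu) = (3, 1, -3).

Step 2 — invert Sigma (cofactor / det for 3×3, or solve directly):
  Sigma^{-1} = [[0.1194, -0.0448, 0.0299],
 [-0.0448, 0.3085, -0.0945],
 [0.0299, -0.0945, 0.1741]].

Step 3 — form the quadratic (x - mu)^T · Sigma^{-1} · (x - mu):
  Sigma^{-1} · (x - mu) = (0.2239, 0.4577, -0.5274).
  (x - mu)^T · [Sigma^{-1} · (x - mu)] = (3)·(0.2239) + (1)·(0.4577) + (-3)·(-0.5274) = 2.7114.

Step 4 — take square root: d = √(2.7114) ≈ 1.6466.

d(x, mu) = √(2.7114) ≈ 1.6466


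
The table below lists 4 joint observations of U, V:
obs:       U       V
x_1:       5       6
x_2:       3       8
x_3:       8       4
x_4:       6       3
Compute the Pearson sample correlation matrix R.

Step 1 — column means:
  mean(U) = (5 + 3 + 8 + 6) / 4 = 22/4 = 5.5
  mean(V) = (6 + 8 + 4 + 3) / 4 = 21/4 = 5.25

Step 2 — sample variances and covariances s[i,j] = (1/(n-1)) · Σ_k (x_{k,i} - mean_i) · (x_{k,j} - mean_j), with n-1 = 3:
  s[U,U] = ((-0.5)·(-0.5) + (-2.5)·(-2.5) + (2.5)·(2.5) + (0.5)·(0.5)) / 3 = 13/3 = 4.3333
  s[U,V] = ((-0.5)·(0.75) + (-2.5)·(2.75) + (2.5)·(-1.25) + (0.5)·(-2.25)) / 3 = -11.5/3 = -3.8333
  s[V,V] = ((0.75)·(0.75) + (2.75)·(2.75) + (-1.25)·(-1.25) + (-2.25)·(-2.25)) / 3 = 14.75/3 = 4.9167
  Sample standard deviations s_i = √(s[i,i]):
  s(U) = √(4.3333) = 2.0817
  s(V) = √(4.9167) = 2.2174

Step 3 — r_{ij} = s_{ij} / (s_i · s_j):
  r[U,U] = 1 (diagonal).
  r[U,V] = -3.8333 / (2.0817 · 2.2174) = -3.8333 / 4.6158 = -0.8305
  r[V,V] = 1 (diagonal).

R is symmetric with unit diagonal. Assembling:

R = [[1, -0.8305],
 [-0.8305, 1]]


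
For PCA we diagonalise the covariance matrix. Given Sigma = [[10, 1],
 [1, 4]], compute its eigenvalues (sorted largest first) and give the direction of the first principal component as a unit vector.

Step 1 — characteristic polynomial of 2×2 Sigma:
  det(Sigma - λI) = λ² - trace · λ + det = 0.
  trace = 10 + 4 = 14, det = 10·4 - (1)² = 39.
Step 2 — discriminant:
  Δ = trace² - 4·det = 196 - 156 = 40.
Step 3 — eigenvalues:
  λ = (trace ± √Δ)/2 = (14 ± 6.3246)/2,
  λ_1 = 10.1623,  λ_2 = 3.8377.

Step 4 — unit eigenvector for λ_1: solve (Sigma - λ_1 I)v = 0. First row:
  (10 - 10.1623)·v_x + (1)·v_y = 0, i.e. (-0.1623)·v_x + (1)·v_y = 0,
  so v ∝ (b, λ_1 - a) = (1, 0.1623) = u.
  ||u|| = √((1)² + (0.1623)²) = √(1.0263) ≈ 1.0131,
  v_1 = u/||u|| ≈ (0.9871, 0.1602) (||v_1|| = 1).

λ_1 = 10.1623,  λ_2 = 3.8377;  v_1 ≈ (0.9871, 0.1602)


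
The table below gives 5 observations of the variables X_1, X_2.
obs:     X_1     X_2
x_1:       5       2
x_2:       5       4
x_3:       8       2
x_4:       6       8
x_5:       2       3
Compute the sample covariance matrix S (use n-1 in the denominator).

Step 1 — column means:
  mean(X_1) = (5 + 5 + 8 + 6 + 2) / 5 = 26/5 = 5.2
  mean(X_2) = (2 + 4 + 2 + 8 + 3) / 5 = 19/5 = 3.8

Step 2 — sample covariance S[i,j] = (1/(n-1)) · Σ_k (x_{k,i} - mean_i) · (x_{k,j} - mean_j), with n-1 = 4.
  S[X_1,X_1] = ((-0.2)·(-0.2) + (-0.2)·(-0.2) + (2.8)·(2.8) + (0.8)·(0.8) + (-3.2)·(-3.2)) / 4 = 18.8/4 = 4.7
  S[X_1,X_2] = ((-0.2)·(-1.8) + (-0.2)·(0.2) + (2.8)·(-1.8) + (0.8)·(4.2) + (-3.2)·(-0.8)) / 4 = 1.2/4 = 0.3
  S[X_2,X_2] = ((-1.8)·(-1.8) + (0.2)·(0.2) + (-1.8)·(-1.8) + (4.2)·(4.2) + (-0.8)·(-0.8)) / 4 = 24.8/4 = 6.2

S is symmetric (S[j,i] = S[i,j]). Assembling:

S = [[4.7, 0.3],
 [0.3, 6.2]]


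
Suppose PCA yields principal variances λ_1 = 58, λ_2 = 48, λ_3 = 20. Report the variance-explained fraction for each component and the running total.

Step 1 — total variance = trace(Sigma) = Σ λ_i = 58 + 48 + 20 = 126.

Step 2 — fraction explained by component i = λ_i / Σ λ:
  PC1: 58/126 = 0.4603
  PC2: 48/126 = 0.381
  PC3: 20/126 = 0.1587

Step 3 — cumulative fraction after k components = (λ_1 + ... + λ_k) / Σ λ:
  k = 1: 58/126 = 0.4603
  k = 2: (58 + 48)/126 = 106/126 = 0.8413
  k = 3: (58 + 48 + 20)/126 = 126/126 = 1

Summary (fraction, with percent):

explained: PC1 0.4603 (46.03%), PC2 0.381 (38.1%), PC3 0.1587 (15.87%);  cumulative: 0.4603, 0.8413, 1


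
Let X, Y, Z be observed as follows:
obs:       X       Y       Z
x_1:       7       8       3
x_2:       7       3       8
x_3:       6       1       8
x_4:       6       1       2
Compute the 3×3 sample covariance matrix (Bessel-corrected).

Step 1 — column means:
  mean(X) = (7 + 7 + 6 + 6) / 4 = 26/4 = 6.5
  mean(Y) = (8 + 3 + 1 + 1) / 4 = 13/4 = 3.25
  mean(Z) = (3 + 8 + 8 + 2) / 4 = 21/4 = 5.25

Step 2 — sample covariance S[i,j] = (1/(n-1)) · Σ_k (x_{k,i} - mean_i) · (x_{k,j} - mean_j), with n-1 = 3.
  S[X,X] = ((0.5)·(0.5) + (0.5)·(0.5) + (-0.5)·(-0.5) + (-0.5)·(-0.5)) / 3 = 1/3 = 0.3333
  S[X,Y] = ((0.5)·(4.75) + (0.5)·(-0.25) + (-0.5)·(-2.25) + (-0.5)·(-2.25)) / 3 = 4.5/3 = 1.5
  S[X,Z] = ((0.5)·(-2.25) + (0.5)·(2.75) + (-0.5)·(2.75) + (-0.5)·(-3.25)) / 3 = 0.5/3 = 0.1667
  S[Y,Y] = ((4.75)·(4.75) + (-0.25)·(-0.25) + (-2.25)·(-2.25) + (-2.25)·(-2.25)) / 3 = 32.75/3 = 10.9167
  S[Y,Z] = ((4.75)·(-2.25) + (-0.25)·(2.75) + (-2.25)·(2.75) + (-2.25)·(-3.25)) / 3 = -10.25/3 = -3.4167
  S[Z,Z] = ((-2.25)·(-2.25) + (2.75)·(2.75) + (2.75)·(2.75) + (-3.25)·(-3.25)) / 3 = 30.75/3 = 10.25

S is symmetric (S[j,i] = S[i,j]). Assembling:

S = [[0.3333, 1.5, 0.1667],
 [1.5, 10.9167, -3.4167],
 [0.1667, -3.4167, 10.25]]
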